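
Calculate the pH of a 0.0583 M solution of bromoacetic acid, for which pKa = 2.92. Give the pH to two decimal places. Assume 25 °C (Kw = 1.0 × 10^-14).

pH = 2.11

BrCH2COOH ⇌ BrCH2COO- + H+
Ka = 10^(−2.92) = 1.20 × 10^-3
From the ICE table, Ka = x²/(0.0583 − x) = 1.20 × 10^-3.
Here C₀/Ka ≈ 48.6, so the small-x approximation fails. Use the quadratic:
x = [−0.0012 + √(0.0012² + 0.00028)]/2 = 7.79 × 10^-3 M
pH = −log(7.79 × 10^-3) = 2.11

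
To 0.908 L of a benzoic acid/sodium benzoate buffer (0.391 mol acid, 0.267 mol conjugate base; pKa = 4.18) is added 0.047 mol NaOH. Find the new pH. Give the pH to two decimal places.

OH- converts C6H5COOH to C6H5COO-: C6H5COOH → 0.344 mol, C6H5COO- → 0.314 mol.
Henderson–Hasselbalch with mole ratio 0.314/0.344: pH = 4.18 + (-0.040)

pH = 4.14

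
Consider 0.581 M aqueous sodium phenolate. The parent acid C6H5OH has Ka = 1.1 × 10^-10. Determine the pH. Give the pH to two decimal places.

C6H5O- is the conjugate base of the weak acid C6H5OH.
Kb = Kw/Ka = 1.0×10^-14 / 1.1 × 10^-10 = 9.09 × 10^-5
Kb = [OH-]²/(0.581 − [OH-]) = 9.09 × 10^-5
Neglecting [OH-] in the denominator: [OH-] = √(9.09 × 10^-5 × 0.581) = 7.27 × 10^-3 M
([OH-]/C₀ = 1.3% < 5%, so the approximation holds.)
pOH = −log(7.27 × 10^-3) = 2.14; pH = 14.00 − 2.14 = 11.86

pH = 11.86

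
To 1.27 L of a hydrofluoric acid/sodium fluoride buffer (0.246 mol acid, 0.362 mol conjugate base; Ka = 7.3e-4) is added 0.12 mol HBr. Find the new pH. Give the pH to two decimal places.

After neutralization: n(HF) = 0.366 mol, n(F-) = 0.242 mol.
pKa = −log(7.3 × 10^-4) = 3.137
pH = pKa + log([A⁻]/[HA]) = 3.137 + log(0.242/0.366) = 3.137 -0.180

pH = 2.96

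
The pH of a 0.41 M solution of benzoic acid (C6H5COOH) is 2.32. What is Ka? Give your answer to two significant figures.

[H+] = 10^(-2.32) = 4.79 × 10^-3 M
At equilibrium [HA] = 0.41 − 4.79 × 10^-3 = 4.05 × 10^-1 M
Ka = [H+][A-]/[HA] = (4.79 × 10^-3)² / 4.05 × 10^-1 = 5.7 × 10^-5

Ka = 5.7 × 10^-5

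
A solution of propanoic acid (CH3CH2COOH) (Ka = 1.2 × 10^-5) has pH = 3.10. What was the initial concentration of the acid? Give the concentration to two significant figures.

C₀ = 5.3 × 10^-2 M

[H+] = 10^(-3.10) = 7.94 × 10^-4 M = x
Ka = x²/(C₀ − x) ⇒ C₀ = x + x²/Ka
C₀ = 7.94 × 10^-4 + (7.94 × 10^-4)²/(1.2 × 10^-5) = 5.33 × 10^-2 M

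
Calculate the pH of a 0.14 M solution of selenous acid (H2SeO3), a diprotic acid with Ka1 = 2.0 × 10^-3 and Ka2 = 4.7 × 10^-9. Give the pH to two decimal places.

Ka1 ≫ Ka2, so treat the first dissociation as the only significant source of H+.
Ka1 = x²/(0.14 − x) = 2.0 × 10^-3
Solving the quadratic: x = (−Ka1 + √(Ka1² + 4·Ka1·C₀))/2 = 1.58 × 10^-2 M
pH = −log(1.58 × 10^-2) = 1.80

pH = 1.80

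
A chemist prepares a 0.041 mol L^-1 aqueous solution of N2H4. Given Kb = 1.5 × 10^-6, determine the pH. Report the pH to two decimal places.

pH = 10.39

N2H4 + H2O ⇌ N2H5+ + OH-
Let x = [OH-] at equilibrium. Kb = x²/(0.041 − x).
Since Kb ≪ C₀, x ≈ √(Kb·C₀) = 2.48 × 10^-4 M.
pOH = −log(2.48 × 10^-4) = 3.61; pH = 14.00 − 3.61 = 10.39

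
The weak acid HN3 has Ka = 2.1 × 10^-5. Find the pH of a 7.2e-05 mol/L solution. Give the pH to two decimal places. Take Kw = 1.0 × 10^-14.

pH = 4.53

HN3 ⇌ N3- + H+
Let x = [H+] at equilibrium. Ka = x²/(7.2e-05 − x).
Here C₀/Ka ≈ 3.43, so the small-x approximation fails. Use the quadratic:
x = [−2.1e-05 + √(2.1e-05² + 6.05e-09)]/2 = 2.98 × 10^-5 M
pH = −log[H+] = −log(2.98 × 10^-5) = 4.53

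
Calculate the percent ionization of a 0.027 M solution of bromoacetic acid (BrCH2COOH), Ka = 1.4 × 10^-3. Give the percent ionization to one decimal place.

BrCH2COOH ⇌ BrCH2COO- + H+; let x = [H+] at equilibrium.
Ka = x²/(C₀ − x); solving the quadratic gives x = 5.49 × 10^-3 M.
% ionization = x/C₀ × 100% = 5.49 × 10^-3/0.027 × 100% = 20.3%

20.3%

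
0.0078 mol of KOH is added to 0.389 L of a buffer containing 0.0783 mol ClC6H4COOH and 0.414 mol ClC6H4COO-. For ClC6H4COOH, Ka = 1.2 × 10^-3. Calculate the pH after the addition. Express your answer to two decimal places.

OH- converts ClC6H4COOH to ClC6H4COO-: ClC6H4COOH → 0.0705 mol, ClC6H4COO- → 0.422 mol.
pKa = −log(1.2 × 10^-3) = 2.921
pH = pKa + log([A⁻]/[HA]) = 2.921 + log(0.422/0.0705) = 2.921 +0.777

pH = 3.70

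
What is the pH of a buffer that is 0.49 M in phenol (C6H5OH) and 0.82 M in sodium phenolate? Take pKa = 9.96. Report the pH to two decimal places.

pH = pKa + log([A⁻]/[HA]) = 9.96 + log(0.82/0.49)
pH = 9.96 + (+0.224) = 10.18

pH = 10.18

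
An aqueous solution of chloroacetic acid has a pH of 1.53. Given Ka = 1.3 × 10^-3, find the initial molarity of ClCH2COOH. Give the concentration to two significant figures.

[H+] = 10^(-1.53) = 2.95 × 10^-2 M = x
Ka = x²/(C₀ − x) ⇒ C₀ = x + x²/Ka
C₀ = 2.95 × 10^-2 + (2.95 × 10^-2)²/(1.3 × 10^-3) = 6.99 × 10^-1 M

C₀ = 7.0 × 10^-1 M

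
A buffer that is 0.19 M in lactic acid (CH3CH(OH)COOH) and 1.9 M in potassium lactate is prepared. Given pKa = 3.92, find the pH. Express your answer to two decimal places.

pH = 4.92

pH = pKa + log([A⁻]/[HA]) = 3.92 + log(1.9/0.19)
pH = 3.92 + (+1.000) = 4.92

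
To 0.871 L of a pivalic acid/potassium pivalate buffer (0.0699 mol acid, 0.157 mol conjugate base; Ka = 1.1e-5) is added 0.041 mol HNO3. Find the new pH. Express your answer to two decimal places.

pH = 4.98

After neutralization: n((CH3)3CCOOH) = 0.111 mol, n((CH3)3CCOO-) = 0.116 mol.
pKa = −log(1.1 × 10^-5) = 4.959
pH = pKa + log([A⁻]/[HA]) = 4.959 + log(0.116/0.111) = 4.959 +0.019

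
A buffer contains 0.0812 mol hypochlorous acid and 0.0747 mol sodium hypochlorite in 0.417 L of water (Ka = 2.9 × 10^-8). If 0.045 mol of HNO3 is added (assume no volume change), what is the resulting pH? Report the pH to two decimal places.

pH = 6.91

After neutralization: n(HOCl) = 0.126 mol, n(OCl-) = 0.0297 mol.
pKa = −log(2.9 × 10^-8) = 7.538
pH = pKa + log([A⁻]/[HA]) = 7.538 + log(0.0297/0.126) = 7.538 -0.628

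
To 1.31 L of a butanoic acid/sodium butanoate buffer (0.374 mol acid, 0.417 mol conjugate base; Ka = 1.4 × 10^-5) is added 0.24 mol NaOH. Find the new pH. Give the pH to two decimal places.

pH = 5.54

OH- converts CH3(CH2)2COOH to CH3(CH2)2COO-: CH3(CH2)2COOH → 0.134 mol, CH3(CH2)2COO- → 0.657 mol.
pKa = −log(1.4 × 10^-5) = 4.854
pH = pKa + log(n_CH3(CH2)2COO-/n_CH3(CH2)2COOH) = 4.854 + log(0.657/0.134) = 4.854 + (+0.690)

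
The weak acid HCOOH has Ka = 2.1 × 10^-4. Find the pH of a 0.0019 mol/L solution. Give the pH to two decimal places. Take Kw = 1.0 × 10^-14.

HCOOH ⇌ HCOO- + H+
Let x = [H+] at equilibrium. Ka = x²/(0.0019 − x).
Here C₀/Ka ≈ 9.05, so the small-x approximation fails. Use the quadratic:
x = [−0.00021 + √(0.00021² + 1.6e-06)]/2 = 5.35 × 10^-4 M
pH = −log(5.35 × 10^-4) = 3.27

pH = 3.27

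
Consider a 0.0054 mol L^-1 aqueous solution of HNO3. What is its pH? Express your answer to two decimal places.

pH = 2.27

HNO3 is a strong acid and dissociates completely, so [H+] = 0.0054 M.
pH = -log(0.0054) = 2.27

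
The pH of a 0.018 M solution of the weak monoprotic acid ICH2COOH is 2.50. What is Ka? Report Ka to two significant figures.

[H+] = 10^(-2.50) = 3.16 × 10^-3 M
At equilibrium [HA] = 0.018 − 3.16 × 10^-3 = 1.48 × 10^-2 M
Ka = [H+][A-]/[HA] = (3.16 × 10^-3)² / 1.48 × 10^-2 = 6.7 × 10^-4

Ka = 6.7 × 10^-4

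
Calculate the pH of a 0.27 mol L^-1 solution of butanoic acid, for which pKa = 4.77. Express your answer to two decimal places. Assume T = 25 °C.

CH3(CH2)2COOH ⇌ CH3(CH2)2COO- + H+
Ka = 10^(−4.77) = 1.70 × 10^-5
Ka = x²/(0.27 − x) = 1.70 × 10^-5
Since Ka ≪ C₀, x ≈ √(Ka·C₀) = 2.14 × 10^-3 M.
pH = −log(2.14 × 10^-3) = 2.67

pH = 2.67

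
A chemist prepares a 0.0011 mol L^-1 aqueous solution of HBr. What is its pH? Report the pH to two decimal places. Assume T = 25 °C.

HBr is a strong acid and dissociates completely, so [H+] = 0.0011 M.
pH = -log(0.0011) = 2.96

pH = 2.96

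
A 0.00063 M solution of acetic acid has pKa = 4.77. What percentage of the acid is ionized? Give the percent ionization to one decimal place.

CH3COOH ⇌ CH3COO- + H+; let x = [H+] at equilibrium.
Ka = 10^(−4.77) = 1.70 × 10^-5
Ka = x²/(C₀ − x); solving the quadratic gives x = 9.53 × 10^-5 M.
Fraction ionized = 9.53 × 10^-5 / 0.00063 = 0.1513 → 15.1%

15.1%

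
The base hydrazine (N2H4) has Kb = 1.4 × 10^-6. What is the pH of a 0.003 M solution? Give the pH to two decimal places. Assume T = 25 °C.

pH = 9.81

N2H4 + H2O ⇌ N2H5+ + OH-
Let x = [OH-] at equilibrium. Kb = x²/(0.003 − x).
Since Kb ≪ C₀, x ≈ √(Kb·C₀) = 6.48 × 10^-5 M.
(x/C₀ = 2.2% < 5%, so the approximation holds.)
pOH = 4.19, so pH = 14.00 − pOH = 9.81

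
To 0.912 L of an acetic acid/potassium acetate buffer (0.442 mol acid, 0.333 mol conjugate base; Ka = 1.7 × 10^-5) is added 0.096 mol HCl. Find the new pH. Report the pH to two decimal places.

pH = 4.41

Added H+ converts CH3COO- to CH3COOH: CH3COOH → 0.538 mol, CH3COO- → 0.237 mol.
pKa = −log(1.7 × 10^-5) = 4.770
pH = pKa + log([A⁻]/[HA]) = 4.770 + log(0.237/0.538) = 4.770 -0.356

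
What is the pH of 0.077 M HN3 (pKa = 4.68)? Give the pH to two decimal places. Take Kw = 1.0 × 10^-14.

HN3 ⇌ N3- + H+
Ka = 10^(−4.68) = 2.09 × 10^-5
Ka = [H+]²/(0.077 − [H+]) = 2.09 × 10^-5
Since Ka ≪ C₀, [H+] ≈ √(Ka·C₀) = 1.27 × 10^-3 M.
([H+]/C₀ = 1.6% < 5%, so the approximation holds.)
pH = −log(1.27 × 10^-3) = 2.90

pH = 2.90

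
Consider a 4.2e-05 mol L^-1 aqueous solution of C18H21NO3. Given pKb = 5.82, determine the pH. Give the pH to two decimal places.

C18H21NO3 + H2O ⇌ C18H22NO3+ + OH-
Kb = 10^(−5.82) = 1.51 × 10^-6
From the ICE table, Kb = x²/(4.2e-05 − x) = 1.51 × 10^-6.
x is not negligible relative to C₀; solve x² + 1.51e-06·x − 6.34e-11 = 0.
x = (−Kb + √(Kb² + 4·Kb·C₀))/2 = 7.24 × 10^-6 M
pOH = −log(7.24 × 10^-6) = 5.14; pH = 14.00 − 5.14 = 8.86

pH = 8.86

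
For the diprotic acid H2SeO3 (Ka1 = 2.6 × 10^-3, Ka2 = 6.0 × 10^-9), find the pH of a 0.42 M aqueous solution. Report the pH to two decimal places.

pH = 1.50

Ka1 ≫ Ka2, so treat the first dissociation as the only significant source of H+.
Ka1 = x²/(0.42 − x) = 2.6 × 10^-3
Solving the quadratic: x = (−Ka1 + √(Ka1² + 4·Ka1·C₀))/2 = 3.18 × 10^-2 M
pH = −log(3.18 × 10^-2) = 1.50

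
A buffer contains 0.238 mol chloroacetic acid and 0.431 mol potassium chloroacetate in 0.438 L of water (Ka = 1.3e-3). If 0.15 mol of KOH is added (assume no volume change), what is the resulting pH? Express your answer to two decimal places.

OH- converts ClCH2COOH to ClCH2COO-: ClCH2COOH → 0.088 mol, ClCH2COO- → 0.581 mol.
pKa = −log(1.3 × 10^-3) = 2.886
pH = pKa + log(n_ClCH2COO-/n_ClCH2COOH) = 2.886 + log(0.581/0.088) = 2.886 + (+0.820)

pH = 3.71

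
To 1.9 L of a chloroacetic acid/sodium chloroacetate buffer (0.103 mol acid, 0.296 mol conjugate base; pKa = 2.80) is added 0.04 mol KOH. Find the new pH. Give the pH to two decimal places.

After neutralization: n(ClCH2COOH) = 0.063 mol, n(ClCH2COO-) = 0.336 mol.
Henderson–Hasselbalch with mole ratio 0.336/0.063: pH = 2.80 + (+0.727)

pH = 3.53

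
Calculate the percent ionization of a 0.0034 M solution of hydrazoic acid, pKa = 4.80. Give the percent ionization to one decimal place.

HN3 ⇌ N3- + H+; let x = [H+] at equilibrium.
Ka = 10^(−4.80) = 1.58 × 10^-5
Solve x² + 1.58e-05x − 5.37e-08 = 0 → x = 2.24 × 10^-4 M
Fraction ionized = 2.24 × 10^-4 / 0.0034 = 0.0659 → 6.6%

6.6%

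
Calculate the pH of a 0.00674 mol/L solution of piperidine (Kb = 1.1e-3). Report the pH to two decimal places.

pH = 11.35

C5H10NH + H2O ⇌ C5H10NH2+ + OH-
Kb = [OH-]²/(0.00674 − [OH-]) = 1.1 × 10^-3
The 5% rule fails; solving [OH-]² + Kb·[OH-] − Kb·C₀ = 0 exactly:
[OH-] = (−Kb + √(Kb² + 4·Kb·C₀))/2 = 2.23 × 10^-3 M
pOH = 2.65, so pH = 14.00 − pOH = 11.35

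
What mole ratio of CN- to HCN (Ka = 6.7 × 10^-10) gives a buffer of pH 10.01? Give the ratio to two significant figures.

ratio = 6.9

pKa = -log(6.7 × 10^-10) = 9.174
pH = pKa + log(r) ⇒ log(r) = 10.01 − 9.174 = +0.836
r = [CN-]/[HCN] = 10^(+0.836) = 6.85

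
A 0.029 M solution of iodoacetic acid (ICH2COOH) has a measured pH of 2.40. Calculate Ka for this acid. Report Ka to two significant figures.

[H+] = 10^(-2.40) = 3.98 × 10^-3 M
At equilibrium [HA] = 0.029 − 3.98 × 10^-3 = 2.50 × 10^-2 M
Ka = [H+][A-]/[HA] = (3.98 × 10^-3)² / 2.50 × 10^-2 = 6.3 × 10^-4

Ka = 6.3 × 10^-4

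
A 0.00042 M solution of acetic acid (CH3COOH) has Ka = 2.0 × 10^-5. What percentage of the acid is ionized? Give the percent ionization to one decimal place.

19.6%

CH3COOH ⇌ CH3COO- + H+; let x = [H+] at equilibrium.
Solve x² + 2e-05x − 8.4e-09 = 0 → x = 8.22 × 10^-5 M
Fraction ionized = 8.22 × 10^-5 / 0.00042 = 0.1957 → 19.6%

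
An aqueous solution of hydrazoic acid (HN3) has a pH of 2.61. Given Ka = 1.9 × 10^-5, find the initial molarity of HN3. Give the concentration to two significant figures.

C₀ = 3.2 × 10^-1 M

[H+] = 10^(-2.61) = 2.45 × 10^-3 M = x
Ka = x²/(C₀ − x) ⇒ C₀ = x + x²/Ka
C₀ = 2.45 × 10^-3 + (2.45 × 10^-3)²/(1.9 × 10^-5) = 3.18 × 10^-1 M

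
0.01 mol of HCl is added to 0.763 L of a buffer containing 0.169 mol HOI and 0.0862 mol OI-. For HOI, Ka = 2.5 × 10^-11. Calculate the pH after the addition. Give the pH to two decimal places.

Added H+ converts OI- to HOI: HOI → 0.179 mol, OI- → 0.0762 mol.
pKa = −log(2.5 × 10^-11) = 10.602
pH = pKa + log([A⁻]/[HA]) = 10.602 + log(0.0762/0.179) = 10.602 -0.371

pH = 10.23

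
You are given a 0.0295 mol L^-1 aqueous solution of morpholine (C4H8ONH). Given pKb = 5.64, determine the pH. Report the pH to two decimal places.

pH = 10.41

C4H8ONH + H2O ⇌ C4H8ONH2+ + OH-
Kb = 10^(−5.64) = 2.29 × 10^-6
Kb = x²/(0.0295 − x) = 2.29 × 10^-6
Assume x ≪ 0.0295: x ≈ √(2.29 × 10^-6 × 0.0295) = 2.60 × 10^-4 M
pOH = 3.59, so pH = 14.00 − pOH = 10.41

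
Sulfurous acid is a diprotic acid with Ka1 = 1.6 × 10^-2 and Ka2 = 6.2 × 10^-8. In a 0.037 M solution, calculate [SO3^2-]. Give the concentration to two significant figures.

First ionization gives [H+] ≈ [HSO3-] = 1.76 × 10^-2 M.
Second step: Ka2 = [H+][SO3^2-]/[HSO3-] ≈ [SO3^2-] (since [H+] ≈ [HSO3-]).
So [SO3^2-] ≈ Ka2.

6.2 × 10^-8 M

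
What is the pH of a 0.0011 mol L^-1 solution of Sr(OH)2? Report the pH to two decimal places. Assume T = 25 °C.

Sr(OH)2 is a strong base (each formula unit releases 2 OH-); [OH-] = 0.0022 M.
pOH = -log(0.0022) = 2.66
pH = 14.00 - 2.66 = 11.34

pH = 11.34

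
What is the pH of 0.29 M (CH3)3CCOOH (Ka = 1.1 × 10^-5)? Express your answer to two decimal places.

pH = 2.75

(CH3)3CCOOH ⇌ (CH3)3CCOO- + H+
From the ICE table, Ka = x²/(0.29 − x) = 1.1 × 10^-5.
Since Ka ≪ C₀, x ≈ √(Ka·C₀) = 1.79 × 10^-3 M.
pH = −log[H+] = −log(1.79 × 10^-3) = 2.75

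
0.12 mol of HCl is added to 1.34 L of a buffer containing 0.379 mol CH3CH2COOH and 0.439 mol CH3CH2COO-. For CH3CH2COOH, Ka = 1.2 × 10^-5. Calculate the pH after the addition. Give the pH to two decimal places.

pH = 4.73

After neutralization: n(CH3CH2COOH) = 0.499 mol, n(CH3CH2COO-) = 0.319 mol.
pKa = −log(1.2 × 10^-5) = 4.921
pH = pKa + log([A⁻]/[HA]) = 4.921 + log(0.319/0.499) = 4.921 -0.194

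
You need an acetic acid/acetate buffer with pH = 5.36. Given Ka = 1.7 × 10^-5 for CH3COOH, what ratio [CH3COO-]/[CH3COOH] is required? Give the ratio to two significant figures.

ratio = 3.9

pKa = -log(1.7 × 10^-5) = 4.770
pH = pKa + log(r) ⇒ log(r) = 5.36 − 4.770 = +0.590
r = [CH3COO-]/[CH3COOH] = 10^(+0.590) = 3.89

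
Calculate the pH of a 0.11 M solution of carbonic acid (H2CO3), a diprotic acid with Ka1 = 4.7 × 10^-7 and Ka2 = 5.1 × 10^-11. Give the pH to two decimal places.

Ka1 ≫ Ka2, so treat the first dissociation as the only significant source of H+.
Ka1 = x²/(0.11 − x) = 4.7 × 10^-7
x ≈ √(4.7 × 10^-7 × 0.11) = 2.27 × 10^-4 M
pH = −log(2.27 × 10^-4) = 3.64

pH = 3.64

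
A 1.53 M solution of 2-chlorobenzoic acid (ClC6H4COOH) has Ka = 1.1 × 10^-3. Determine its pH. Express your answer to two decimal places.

pH = 1.39

ClC6H4COOH ⇌ ClC6H4COO- + H+
From the ICE table, Ka = x²/(1.53 − x) = 1.1 × 10^-3.
Since Ka ≪ C₀, x ≈ √(Ka·C₀) = 4.10 × 10^-2 M.
Check: 2.7% ionized — well under 5%, approximation valid.
pH = −log(4.10 × 10^-2) = 1.39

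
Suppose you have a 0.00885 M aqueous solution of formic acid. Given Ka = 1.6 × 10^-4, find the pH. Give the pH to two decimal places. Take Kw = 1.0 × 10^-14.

HCOOH ⇌ HCOO- + H+
Ka = [H+]²/(0.00885 − [H+]) = 1.6 × 10^-4
The 5% rule fails; solving [H+]² + Ka·[H+] − Ka·C₀ = 0 exactly:
[H+] = (−Ka + √(Ka² + 4·Ka·C₀))/2 = 1.11 × 10^-3 M
pH = −log[H+] = −log(1.11 × 10^-3) = 2.95

pH = 2.95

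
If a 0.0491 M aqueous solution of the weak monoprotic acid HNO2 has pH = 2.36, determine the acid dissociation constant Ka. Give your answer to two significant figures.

Ka = 4.3 × 10^-4

[H+] = 10^(-2.36) = 4.37 × 10^-3 M
At equilibrium [HA] = 0.0491 − 4.37 × 10^-3 = 4.47 × 10^-2 M
Ka = [H+][A-]/[HA] = (4.37 × 10^-3)² / 4.47 × 10^-2 = 4.3 × 10^-4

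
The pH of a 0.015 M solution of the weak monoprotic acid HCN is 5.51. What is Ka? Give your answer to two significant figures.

Ka = 6.4 × 10^-10

[H+] = 10^(-5.51) = 3.09 × 10^-6 M
At equilibrium [HA] = 0.015 − 3.09 × 10^-6 = 1.50 × 10^-2 M
Ka = [H+][A-]/[HA] = (3.09 × 10^-6)² / 1.50 × 10^-2 = 6.4 × 10^-10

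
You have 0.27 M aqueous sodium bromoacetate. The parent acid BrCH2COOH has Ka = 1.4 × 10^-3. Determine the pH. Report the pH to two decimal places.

BrCH2COO- is the conjugate base of the weak acid BrCH2COOH.
Kb = Kw/Ka = 1.0×10^-14 / 1.4 × 10^-3 = 7.14 × 10^-12
Kb = [OH-]²/(0.27 − [OH-]) = 7.14 × 10^-12
Assume [OH-] ≪ 0.27: [OH-] ≈ √(7.14 × 10^-12 × 0.27) = 1.39 × 10^-6 M
Check: 0.00051% ionized — well under 5%, approximation valid.
pOH = 5.86, so pH = 14.00 − pOH = 8.14

pH = 8.14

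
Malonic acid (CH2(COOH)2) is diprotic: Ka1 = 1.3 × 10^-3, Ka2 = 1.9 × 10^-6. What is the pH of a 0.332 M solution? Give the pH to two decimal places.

Ka1 ≫ Ka2, so treat the first dissociation as the only significant source of H+.
Ka1 = x²/(0.332 − x) = 1.3 × 10^-3
Solving the quadratic: x = (−Ka1 + √(Ka1² + 4·Ka1·C₀))/2 = 2.01 × 10^-2 M
pH = −log(2.01 × 10^-2) = 1.70

pH = 1.70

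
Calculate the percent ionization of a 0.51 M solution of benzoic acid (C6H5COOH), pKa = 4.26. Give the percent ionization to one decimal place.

C6H5COOH ⇌ C6H5COO- + H+; let x = [H+] at equilibrium.
Ka = 10^(−4.26) = 5.50 × 10^-5
x ≈ √(Ka·C₀) = √(5.50 × 10^-5 × 0.51) = 5.30 × 10^-3 M
% ionization = x/C₀ × 100% = 5.30 × 10^-3/0.51 × 100% = 1.0%

1.0%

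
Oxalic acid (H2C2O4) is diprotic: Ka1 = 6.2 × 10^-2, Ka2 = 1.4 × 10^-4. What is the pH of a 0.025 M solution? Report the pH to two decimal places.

pH = 1.72

Ka1 ≫ Ka2, so treat the first dissociation as the only significant source of H+.
Ka1 = x²/(0.025 − x) = 6.2 × 10^-2
Solving the quadratic: x = (−Ka1 + √(Ka1² + 4·Ka1·C₀))/2 = 1.91 × 10^-2 M
pH = −log(1.91 × 10^-2) = 1.72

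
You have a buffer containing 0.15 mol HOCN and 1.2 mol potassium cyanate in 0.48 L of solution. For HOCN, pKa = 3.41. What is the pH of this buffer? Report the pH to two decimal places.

pH = 4.31

pH = pKa + log([A⁻]/[HA]) = 3.41 + log(1.2/0.15)
pH = 3.41 + (+0.903) = 4.31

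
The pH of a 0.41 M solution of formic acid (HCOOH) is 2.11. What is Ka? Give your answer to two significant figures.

Ka = 1.5 × 10^-4

[H+] = 10^(-2.11) = 7.76 × 10^-3 M
At equilibrium [HA] = 0.41 − 7.76 × 10^-3 = 4.02 × 10^-1 M
Ka = [H+][A-]/[HA] = (7.76 × 10^-3)² / 4.02 × 10^-1 = 1.5 × 10^-4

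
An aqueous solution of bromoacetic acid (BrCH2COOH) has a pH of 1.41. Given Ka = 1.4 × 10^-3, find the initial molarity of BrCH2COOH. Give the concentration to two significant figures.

[H+] = 10^(-1.41) = 3.89 × 10^-2 M = x
Ka = x²/(C₀ − x) ⇒ C₀ = x + x²/Ka
C₀ = 3.89 × 10^-2 + (3.89 × 10^-2)²/(1.4 × 10^-3) = 1.12 M

C₀ = 1.1 M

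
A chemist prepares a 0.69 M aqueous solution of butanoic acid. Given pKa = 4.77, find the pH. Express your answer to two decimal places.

CH3(CH2)2COOH ⇌ CH3(CH2)2COO- + H+
Ka = 10^(−4.77) = 1.70 × 10^-5
Let x = [H+] at equilibrium. Ka = x²/(0.69 − x).
Neglecting x in the denominator: x = √(1.70 × 10^-5 × 0.69) = 3.42 × 10^-3 M
Check: 0.5% ionized — well under 5%, approximation valid.
pH = −log(3.42 × 10^-3) = 2.47

pH = 2.47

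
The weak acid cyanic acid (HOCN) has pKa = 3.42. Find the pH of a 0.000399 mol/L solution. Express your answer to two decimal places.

HOCN ⇌ OCN- + H+
Ka = 10^(−3.42) = 3.80 × 10^-4
From the ICE table, Ka = [H+]²/(0.000399 − [H+]) = 3.80 × 10^-4.
The 5% rule fails; solving [H+]² + Ka·[H+] − Ka·C₀ = 0 exactly:
[H+] = [−0.00038 + √(0.00038² + 6.06e-07)]/2 = 2.43 × 10^-4 M
pH = −log(2.43 × 10^-4) = 3.61

pH = 3.61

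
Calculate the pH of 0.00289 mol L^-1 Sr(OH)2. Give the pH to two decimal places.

pH = 11.76

Sr(OH)2 is a strong base (each formula unit releases 2 OH-); [OH-] = 0.00578 M.
pOH = -log(0.00578) = 2.24
pH = 14.00 - 2.24 = 11.76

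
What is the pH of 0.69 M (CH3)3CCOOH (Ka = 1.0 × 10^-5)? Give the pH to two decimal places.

pH = 2.58

(CH3)3CCOOH ⇌ (CH3)3CCOO- + H+
Ka = [H+]²/(0.69 − [H+]) = 1.0 × 10^-5
Assume [H+] ≪ 0.69: [H+] ≈ √(1.0 × 10^-5 × 0.69) = 2.63 × 10^-3 M
pH = −log(2.63 × 10^-3) = 2.58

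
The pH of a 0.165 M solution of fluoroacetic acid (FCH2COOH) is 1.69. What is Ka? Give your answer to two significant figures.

Ka = 2.9 × 10^-3

[H+] = 10^(-1.69) = 2.04 × 10^-2 M
At equilibrium [HA] = 0.165 − 2.04 × 10^-2 = 1.45 × 10^-1 M
Ka = [H+][A-]/[HA] = (2.04 × 10^-2)² / 1.45 × 10^-1 = 2.9 × 10^-3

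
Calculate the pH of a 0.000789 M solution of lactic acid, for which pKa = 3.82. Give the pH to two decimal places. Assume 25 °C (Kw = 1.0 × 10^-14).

pH = 3.56

CH3CH(OH)COOH ⇌ CH3CH(OH)COO- + H+
Ka = 10^(−3.82) = 1.51 × 10^-4
From the ICE table, Ka = [H+]²/(0.000789 − [H+]) = 1.51 × 10^-4.
The 5% rule fails; solving [H+]² + Ka·[H+] − Ka·C₀ = 0 exactly:
[H+] = (−Ka + √(Ka² + 4·Ka·C₀))/2 = 2.78 × 10^-4 M
pH = −log(2.78 × 10^-4) = 3.56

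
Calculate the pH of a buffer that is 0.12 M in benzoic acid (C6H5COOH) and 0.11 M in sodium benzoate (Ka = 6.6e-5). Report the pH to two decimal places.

pH = 4.14

pKa = −log(6.6 × 10^-5) = 4.180
Using pH = pKa + log([base]/[acid]) with [base]/[acid] = 0.11/0.12:
pH = 4.180 + (-0.038) = 4.14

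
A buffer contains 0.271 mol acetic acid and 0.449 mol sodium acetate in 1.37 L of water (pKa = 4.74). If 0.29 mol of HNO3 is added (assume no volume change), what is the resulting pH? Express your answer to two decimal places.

After neutralization: n(CH3COOH) = 0.561 mol, n(CH3COO-) = 0.159 mol.
pH = pKa + log(n_CH3COO-/n_CH3COOH) = 4.74 + log(0.159/0.561) = 4.74 + (-0.548)

pH = 4.19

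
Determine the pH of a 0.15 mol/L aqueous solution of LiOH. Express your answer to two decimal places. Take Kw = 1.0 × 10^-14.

pH = 13.18

LiOH is a strong base; [OH-] = 0.15 M.
pOH = -log(0.15) = 0.82
pH = 14.00 - 0.82 = 13.18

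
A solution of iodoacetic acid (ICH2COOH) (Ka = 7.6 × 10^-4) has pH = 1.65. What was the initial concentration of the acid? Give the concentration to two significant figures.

[H+] = 10^(-1.65) = 2.24 × 10^-2 M = x
Ka = x²/(C₀ − x) ⇒ C₀ = x + x²/Ka
C₀ = 2.24 × 10^-2 + (2.24 × 10^-2)²/(7.6 × 10^-4) = 6.83 × 10^-1 M

C₀ = 6.8 × 10^-1 M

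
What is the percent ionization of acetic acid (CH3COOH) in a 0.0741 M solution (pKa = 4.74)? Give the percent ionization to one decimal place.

1.6%

CH3COOH ⇌ CH3COO- + H+; let x = [H+] at equilibrium.
Ka = 10^(−4.74) = 1.82 × 10^-5
x ≈ √(Ka·C₀) = √(1.82 × 10^-5 × 0.0741) = 1.16 × 10^-3 M
Fraction ionized = 1.16 × 10^-3 / 0.0741 = 0.0157 → 1.6%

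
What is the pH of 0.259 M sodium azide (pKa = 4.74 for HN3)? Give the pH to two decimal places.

N3- is the conjugate base of the weak acid HN3.
Ka = 10^(−4.74) = 1.82 × 10^-5
Kb = Kw/Ka = 1.0×10^-14 / 1.82 × 10^-5 = 5.49 × 10^-10
From the ICE table, Kb = [OH-]²/(0.259 − [OH-]) = 5.49 × 10^-10.
Assume [OH-] ≪ 0.259: [OH-] ≈ √(5.49 × 10^-10 × 0.259) = 1.19 × 10^-5 M
pOH = −log(1.19 × 10^-5) = 4.92; pH = 14.00 − 4.92 = 9.08

pH = 9.08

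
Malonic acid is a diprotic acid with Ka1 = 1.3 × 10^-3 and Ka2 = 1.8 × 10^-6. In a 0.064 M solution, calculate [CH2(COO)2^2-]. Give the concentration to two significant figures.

1.8 × 10^-6 M

First ionization gives [H+] ≈ [CH2(COOH)COO-] = 8.49 × 10^-3 M.
Second step: Ka2 = [H+][CH2(COO)2^2-]/[CH2(COOH)COO-] ≈ [CH2(COO)2^2-] (since [H+] ≈ [CH2(COOH)COO-]).
So [CH2(COO)2^2-] ≈ Ka2.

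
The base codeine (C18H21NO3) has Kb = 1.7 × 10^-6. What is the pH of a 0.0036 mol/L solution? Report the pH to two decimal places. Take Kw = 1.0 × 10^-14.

C18H21NO3 + H2O ⇌ C18H22NO3+ + OH-
Kb = x²/(0.0036 − x) = 1.7 × 10^-6
Assume x ≪ 0.0036: x ≈ √(1.7 × 10^-6 × 0.0036) = 7.82 × 10^-5 M
pOH = 4.11, so pH = 14.00 − pOH = 9.89

pH = 9.89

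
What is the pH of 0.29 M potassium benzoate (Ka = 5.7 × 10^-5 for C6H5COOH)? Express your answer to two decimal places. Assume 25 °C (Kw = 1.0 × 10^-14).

C6H5COO- is the conjugate base of the weak acid C6H5COOH.
Kb = Kw/Ka = 1.0×10^-14 / 5.7 × 10^-5 = 1.75 × 10^-10
From the ICE table, Kb = x²/(0.29 − x) = 1.75 × 10^-10.
Neglecting x in the denominator: x = √(1.75 × 10^-10 × 0.29) = 7.12 × 10^-6 M
Check: 0.0025% ionized — well under 5%, approximation valid.
pOH = 5.15, so pH = 14.00 − pOH = 8.85

pH = 8.85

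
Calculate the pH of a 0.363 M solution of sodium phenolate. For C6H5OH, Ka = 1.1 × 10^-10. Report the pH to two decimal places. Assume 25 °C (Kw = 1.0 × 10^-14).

C6H5O- is the conjugate base of the weak acid C6H5OH.
Kb = Kw/Ka = 1.0×10^-14 / 1.1 × 10^-10 = 9.09 × 10^-5
From the ICE table, Kb = [OH-]²/(0.363 − [OH-]) = 9.09 × 10^-5.
Neglecting [OH-] in the denominator: [OH-] = √(9.09 × 10^-5 × 0.363) = 5.74 × 10^-3 M
([OH-]/C₀ = 1.6% < 5%, so the approximation holds.)
pOH = −log(5.74 × 10^-3) = 2.24; pH = 14.00 − 2.24 = 11.76

pH = 11.76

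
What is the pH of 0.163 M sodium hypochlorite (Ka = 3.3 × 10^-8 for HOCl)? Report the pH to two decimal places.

pH = 10.35

OCl- is the conjugate base of the weak acid HOCl.
Kb = Kw/Ka = 1.0×10^-14 / 3.3 × 10^-8 = 3.03 × 10^-7
Let x = [OH-] at equilibrium. Kb = x²/(0.163 − x).
Neglecting x in the denominator: x = √(3.03 × 10^-7 × 0.163) = 2.22 × 10^-4 M
(x/C₀ = 0.14% < 5%, so the approximation holds.)
pOH = −log(2.22 × 10^-4) = 3.65; pH = 14.00 − 3.65 = 10.35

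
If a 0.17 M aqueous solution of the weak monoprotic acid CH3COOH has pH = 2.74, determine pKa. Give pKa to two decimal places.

pKa = 4.71

[H+] = 10^(-2.74) = 1.82 × 10^-3 M
At equilibrium [HA] = 0.17 − 1.82 × 10^-3 = 1.68 × 10^-1 M
Ka = [H+][A-]/[HA] = (1.82 × 10^-3)² / 1.68 × 10^-1 = 1.97 × 10^-5
pKa = -log(1.97 × 10^-5) = 4.71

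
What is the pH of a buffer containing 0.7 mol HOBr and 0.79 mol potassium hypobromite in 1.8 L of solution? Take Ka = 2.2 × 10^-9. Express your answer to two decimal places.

pKa = −log(2.2 × 10^-9) = 8.658
Henderson–Hasselbalch: pH = pKa + log([OBr-]/[HOBr]) = 8.658 + log(0.79/0.7)
pH = 8.658 + (+0.053) = 8.71

pH = 8.71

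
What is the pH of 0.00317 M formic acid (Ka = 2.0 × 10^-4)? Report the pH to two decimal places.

pH = 3.15

HCOOH ⇌ HCOO- + H+
From the ICE table, Ka = x²/(0.00317 − x) = 2.0 × 10^-4.
x is not negligible relative to C₀; solve x² + 0.0002·x − 6.34e-07 = 0.
x = (−Ka + √(Ka² + 4·Ka·C₀))/2 = 7.02 × 10^-4 M
pH = −log[H+] = −log(7.02 × 10^-4) = 3.15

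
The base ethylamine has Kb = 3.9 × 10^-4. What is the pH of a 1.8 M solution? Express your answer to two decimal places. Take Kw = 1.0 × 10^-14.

C2H5NH2 + H2O ⇌ C2H5NH3+ + OH-
Kb = [OH-]²/(1.8 − [OH-]) = 3.9 × 10^-4
Neglecting [OH-] in the denominator: [OH-] = √(3.9 × 10^-4 × 1.8) = 2.65 × 10^-2 M
([OH-]/C₀ = 1.5% < 5%, so the approximation holds.)
pOH = −log(2.65 × 10^-2) = 1.58; pH = 14.00 − 1.58 = 12.42

pH = 12.42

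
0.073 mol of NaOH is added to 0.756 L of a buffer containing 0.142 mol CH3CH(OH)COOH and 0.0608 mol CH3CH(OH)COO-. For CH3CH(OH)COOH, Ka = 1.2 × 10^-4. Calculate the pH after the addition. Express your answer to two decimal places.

pH = 4.21

OH- converts CH3CH(OH)COOH to CH3CH(OH)COO-: CH3CH(OH)COOH → 0.069 mol, CH3CH(OH)COO- → 0.134 mol.
pKa = −log(1.2 × 10^-4) = 3.921
Henderson–Hasselbalch with mole ratio 0.134/0.069: pH = 3.921 + (+0.288)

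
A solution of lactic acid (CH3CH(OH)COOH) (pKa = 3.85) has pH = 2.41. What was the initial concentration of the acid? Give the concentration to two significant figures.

[H+] = 10^(-2.41) = 3.89 × 10^-3 M = x
Ka = 10^(−3.85) = 1.41 × 10^-4
Ka = x²/(C₀ − x) ⇒ C₀ = x + x²/Ka
C₀ = 3.89 × 10^-3 + (3.89 × 10^-3)²/(1.41 × 10^-4) = 1.11 × 10^-1 M

C₀ = 1.1 × 10^-1 M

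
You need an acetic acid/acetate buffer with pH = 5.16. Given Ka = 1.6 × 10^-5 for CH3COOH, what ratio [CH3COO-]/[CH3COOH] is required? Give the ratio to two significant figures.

pKa = -log(1.6 × 10^-5) = 4.796
pH = pKa + log(r) ⇒ log(r) = 5.16 − 4.796 = +0.364
r = [CH3COO-]/[CH3COOH] = 10^(+0.364) = 2.31

ratio = 2.3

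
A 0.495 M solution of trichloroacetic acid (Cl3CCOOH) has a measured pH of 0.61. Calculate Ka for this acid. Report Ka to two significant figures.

[H+] = 10^(-0.61) = 2.45 × 10^-1 M
At equilibrium [HA] = 0.495 − 2.45 × 10^-1 = 2.50 × 10^-1 M
Ka = [H+][A-]/[HA] = (2.45 × 10^-1)² / 2.50 × 10^-1 = 2.4 × 10^-1

Ka = 2.4 × 10^-1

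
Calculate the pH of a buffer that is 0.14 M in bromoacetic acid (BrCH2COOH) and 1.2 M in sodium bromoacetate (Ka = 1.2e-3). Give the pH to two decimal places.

pH = 3.85

pKa = −log(1.2 × 10^-3) = 2.921
Henderson–Hasselbalch: pH = pKa + log([BrCH2COO-]/[BrCH2COOH]) = 2.921 + log(1.2/0.14)
pH = 2.921 + (+0.933) = 3.85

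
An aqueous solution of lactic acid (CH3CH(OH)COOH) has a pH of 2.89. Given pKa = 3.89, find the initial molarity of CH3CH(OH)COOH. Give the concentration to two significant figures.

C₀ = 1.4 × 10^-2 M

[H+] = 10^(-2.89) = 1.29 × 10^-3 M = x
Ka = 10^(−3.89) = 1.29 × 10^-4
Ka = x²/(C₀ − x) ⇒ C₀ = x + x²/Ka
C₀ = 1.29 × 10^-3 + (1.29 × 10^-3)²/(1.29 × 10^-4) = 1.42 × 10^-2 M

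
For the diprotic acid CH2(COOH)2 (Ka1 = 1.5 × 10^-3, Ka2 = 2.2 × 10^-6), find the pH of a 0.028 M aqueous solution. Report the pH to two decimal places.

pH = 2.24

Since Ka1 ≫ Ka2, the first ionization dominates [H+].
Ka1 = x²/(0.028 − x) = 1.5 × 10^-3
Solving the quadratic: x = (−Ka1 + √(Ka1² + 4·Ka1·C₀))/2 = 5.77 × 10^-3 M
pH = −log(5.77 × 10^-3) = 2.24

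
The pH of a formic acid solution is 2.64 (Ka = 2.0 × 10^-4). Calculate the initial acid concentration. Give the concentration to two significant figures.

[H+] = 10^(-2.64) = 2.29 × 10^-3 M = x
Ka = x²/(C₀ − x) ⇒ C₀ = x + x²/Ka
C₀ = 2.29 × 10^-3 + (2.29 × 10^-3)²/(2.0 × 10^-4) = 2.85 × 10^-2 M

C₀ = 2.9 × 10^-2 M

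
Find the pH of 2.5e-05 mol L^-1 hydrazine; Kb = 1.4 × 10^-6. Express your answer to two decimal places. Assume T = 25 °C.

N2H4 + H2O ⇌ N2H5+ + OH-
From the ICE table, Kb = [OH-]²/(2.5e-05 − [OH-]) = 1.4 × 10^-6.
[OH-] is not negligible relative to C₀; solve [OH-]² + 1.4e-06·[OH-] − 3.5e-11 = 0.
[OH-] = [−1.4e-06 + √(1.4e-06² + 1.4e-10)]/2 = 5.26 × 10^-6 M
pOH = −log(5.26 × 10^-6) = 5.28; pH = 14.00 − 5.28 = 8.72

pH = 8.72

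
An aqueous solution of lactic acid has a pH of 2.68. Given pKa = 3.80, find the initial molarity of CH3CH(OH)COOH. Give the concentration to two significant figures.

[H+] = 10^(-2.68) = 2.09 × 10^-3 M = x
Ka = 10^(−3.80) = 1.58 × 10^-4
Ka = x²/(C₀ − x) ⇒ C₀ = x + x²/Ka
C₀ = 2.09 × 10^-3 + (2.09 × 10^-3)²/(1.58 × 10^-4) = 2.97 × 10^-2 M

C₀ = 3.0 × 10^-2 M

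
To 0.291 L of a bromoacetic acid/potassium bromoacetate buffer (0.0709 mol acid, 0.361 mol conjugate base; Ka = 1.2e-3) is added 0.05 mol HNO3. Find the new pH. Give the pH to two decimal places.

After neutralization: n(BrCH2COOH) = 0.121 mol, n(BrCH2COO-) = 0.311 mol.
pKa = −log(1.2 × 10^-3) = 2.921
Henderson–Hasselbalch with mole ratio 0.311/0.121: pH = 2.921 + (+0.410)

pH = 3.33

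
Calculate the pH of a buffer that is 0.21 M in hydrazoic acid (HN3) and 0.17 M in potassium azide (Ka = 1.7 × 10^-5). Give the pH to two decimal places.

pKa = −log(1.7 × 10^-5) = 4.770
Using pH = pKa + log([base]/[acid]) with [base]/[acid] = 0.17/0.21:
pH = 4.770 + (-0.092) = 4.68

pH = 4.68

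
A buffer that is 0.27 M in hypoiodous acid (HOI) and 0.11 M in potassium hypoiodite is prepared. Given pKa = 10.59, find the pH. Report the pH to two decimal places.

Henderson–Hasselbalch: pH = pKa + log([OI-]/[HOI]) = 10.59 + log(0.11/0.27)
pH = 10.59 + (-0.390) = 10.20

pH = 10.20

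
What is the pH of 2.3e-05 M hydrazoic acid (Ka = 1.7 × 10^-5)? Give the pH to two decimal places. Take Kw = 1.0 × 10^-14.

HN3 ⇌ N3- + H+
Let x = [H+] at equilibrium. Ka = x²/(2.3e-05 − x).
x is not negligible relative to C₀; solve x² + 1.7e-05·x − 3.91e-10 = 0.
x = [−1.7e-05 + √(1.7e-05² + 1.56e-09)]/2 = 1.30 × 10^-5 M
pH = −log(1.30 × 10^-5) = 4.89

pH = 4.89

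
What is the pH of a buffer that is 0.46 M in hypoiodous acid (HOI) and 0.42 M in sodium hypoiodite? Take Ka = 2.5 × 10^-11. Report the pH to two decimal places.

pKa = −log(2.5 × 10^-11) = 10.602
pH = pKa + log([A⁻]/[HA]) = 10.602 + log(0.42/0.46)
pH = 10.602 + (-0.040) = 10.56

pH = 10.56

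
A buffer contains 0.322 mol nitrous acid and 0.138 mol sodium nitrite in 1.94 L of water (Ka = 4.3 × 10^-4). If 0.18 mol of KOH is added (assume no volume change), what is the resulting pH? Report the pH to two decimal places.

After neutralization: n(HNO2) = 0.142 mol, n(NO2-) = 0.318 mol.
pKa = −log(4.3 × 10^-4) = 3.367
pH = pKa + log([A⁻]/[HA]) = 3.367 + log(0.318/0.142) = 3.367 +0.350

pH = 3.72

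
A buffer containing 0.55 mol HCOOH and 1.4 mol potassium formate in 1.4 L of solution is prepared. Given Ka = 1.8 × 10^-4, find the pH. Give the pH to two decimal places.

pH = 4.15

pKa = −log(1.8 × 10^-4) = 3.745
Using pH = pKa + log([base]/[acid]) with [base]/[acid] = 1.4/0.55:
pH = 3.745 + (+0.406) = 4.15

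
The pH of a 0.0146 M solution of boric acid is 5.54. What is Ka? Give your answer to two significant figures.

[H+] = 10^(-5.54) = 2.88 × 10^-6 M
At equilibrium [HA] = 0.0146 − 2.88 × 10^-6 = 1.46 × 10^-2 M
Ka = [H+][A-]/[HA] = (2.88 × 10^-6)² / 1.46 × 10^-2 = 5.7 × 10^-10

Ka = 5.7 × 10^-10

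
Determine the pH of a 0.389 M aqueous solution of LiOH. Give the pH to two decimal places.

LiOH is a strong base; [OH-] = 0.389 M.
pOH = -log(0.389) = 0.41
pH = 14.00 - 0.41 = 13.59

pH = 13.59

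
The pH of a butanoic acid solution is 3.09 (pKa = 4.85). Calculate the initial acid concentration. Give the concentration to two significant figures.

C₀ = 4.8 × 10^-2 M

[H+] = 10^(-3.09) = 8.13 × 10^-4 M = x
Ka = 10^(−4.85) = 1.41 × 10^-5
Ka = x²/(C₀ − x) ⇒ C₀ = x + x²/Ka
C₀ = 8.13 × 10^-4 + (8.13 × 10^-4)²/(1.41 × 10^-5) = 4.77 × 10^-2 M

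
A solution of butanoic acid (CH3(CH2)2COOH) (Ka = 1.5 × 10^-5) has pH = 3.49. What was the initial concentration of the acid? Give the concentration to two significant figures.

[H+] = 10^(-3.49) = 3.24 × 10^-4 M = x
Ka = x²/(C₀ − x) ⇒ C₀ = x + x²/Ka
C₀ = 3.24 × 10^-4 + (3.24 × 10^-4)²/(1.5 × 10^-5) = 7.32 × 10^-3 M

C₀ = 7.3 × 10^-3 M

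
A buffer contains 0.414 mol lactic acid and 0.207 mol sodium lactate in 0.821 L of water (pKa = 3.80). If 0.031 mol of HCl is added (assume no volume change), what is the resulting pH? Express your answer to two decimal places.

Added H+ converts CH3CH(OH)COO- to CH3CH(OH)COOH: CH3CH(OH)COOH → 0.445 mol, CH3CH(OH)COO- → 0.176 mol.
pH = pKa + log([A⁻]/[HA]) = 3.80 + log(0.176/0.445) = 3.80 -0.403

pH = 3.40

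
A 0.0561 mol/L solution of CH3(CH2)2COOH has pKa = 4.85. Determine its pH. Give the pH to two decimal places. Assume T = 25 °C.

pH = 3.05

CH3(CH2)2COOH ⇌ CH3(CH2)2COO- + H+
Ka = 10^(−4.85) = 1.41 × 10^-5
Ka = [H+]²/(0.0561 − [H+]) = 1.41 × 10^-5
Neglecting [H+] in the denominator: [H+] = √(1.41 × 10^-5 × 0.0561) = 8.89 × 10^-4 M
pH = −log(8.89 × 10^-4) = 3.05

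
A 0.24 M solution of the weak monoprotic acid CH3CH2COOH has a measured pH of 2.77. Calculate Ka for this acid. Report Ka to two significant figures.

Ka = 1.2 × 10^-5

[H+] = 10^(-2.77) = 1.70 × 10^-3 M
At equilibrium [HA] = 0.24 − 1.70 × 10^-3 = 2.38 × 10^-1 M
Ka = [H+][A-]/[HA] = (1.70 × 10^-3)² / 2.38 × 10^-1 = 1.2 × 10^-5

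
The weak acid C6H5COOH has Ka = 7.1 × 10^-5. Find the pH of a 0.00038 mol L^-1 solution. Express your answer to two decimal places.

C6H5COOH ⇌ C6H5COO- + H+
Ka = [H+]²/(0.00038 − [H+]) = 7.1 × 10^-5
The 5% rule fails; solving [H+]² + Ka·[H+] − Ka·C₀ = 0 exactly:
[H+] = (−Ka + √(Ka² + 4·Ka·C₀))/2 = 1.33 × 10^-4 M
pH = −log(1.33 × 10^-4) = 3.88

pH = 3.88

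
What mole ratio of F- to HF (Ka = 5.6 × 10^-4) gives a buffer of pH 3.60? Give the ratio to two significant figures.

pKa = -log(5.6 × 10^-4) = 3.252
pH = pKa + log(r) ⇒ log(r) = 3.60 − 3.252 = +0.348
r = [F-]/[HF] = 10^(+0.348) = 2.23

ratio = 2.2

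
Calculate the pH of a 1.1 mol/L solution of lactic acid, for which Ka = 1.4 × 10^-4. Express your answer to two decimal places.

CH3CH(OH)COOH ⇌ CH3CH(OH)COO- + H+
Ka = x²/(1.1 − x) = 1.4 × 10^-4
Assume x ≪ 1.1: x ≈ √(1.4 × 10^-4 × 1.1) = 1.24 × 10^-2 M
pH = −log(1.24 × 10^-2) = 1.91

pH = 1.91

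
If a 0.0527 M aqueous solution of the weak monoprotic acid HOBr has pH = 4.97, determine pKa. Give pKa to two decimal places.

[H+] = 10^(-4.97) = 1.07 × 10^-5 M
At equilibrium [HA] = 0.0527 − 1.07 × 10^-5 = 5.27 × 10^-2 M
Ka = [H+][A-]/[HA] = (1.07 × 10^-5)² / 5.27 × 10^-2 = 2.17 × 10^-9
pKa = -log(2.17 × 10^-9) = 8.66

pKa = 8.66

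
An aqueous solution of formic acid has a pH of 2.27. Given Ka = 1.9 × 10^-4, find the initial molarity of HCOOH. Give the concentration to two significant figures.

[H+] = 10^(-2.27) = 5.37 × 10^-3 M = x
Ka = x²/(C₀ − x) ⇒ C₀ = x + x²/Ka
C₀ = 5.37 × 10^-3 + (5.37 × 10^-3)²/(1.9 × 10^-4) = 1.57 × 10^-1 M

C₀ = 1.6 × 10^-1 M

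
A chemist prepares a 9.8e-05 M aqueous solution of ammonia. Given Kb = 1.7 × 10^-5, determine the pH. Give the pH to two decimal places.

NH3 + H2O ⇌ NH4+ + OH-
From the ICE table, Kb = [OH-]²/(9.8e-05 − [OH-]) = 1.7 × 10^-5.
Here C₀/Kb ≈ 5.76, so the small-[OH-] approximation fails. Use the quadratic:
[OH-] = (−Kb + √(Kb² + 4·Kb·C₀))/2 = 3.32 × 10^-5 M
pOH = −log(3.32 × 10^-5) = 4.48; pH = 14.00 − 4.48 = 9.52

pH = 9.52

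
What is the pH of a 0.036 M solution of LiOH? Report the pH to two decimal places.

pH = 12.56

LiOH is a strong base; [OH-] = 0.036 M.
pOH = -log(0.036) = 1.44
pH = 14.00 - 1.44 = 12.56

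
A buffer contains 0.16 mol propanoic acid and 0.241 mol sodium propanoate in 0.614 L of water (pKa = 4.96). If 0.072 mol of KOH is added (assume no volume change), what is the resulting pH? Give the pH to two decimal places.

After neutralization: n(CH3CH2COOH) = 0.088 mol, n(CH3CH2COO-) = 0.313 mol.
pH = pKa + log([A⁻]/[HA]) = 4.96 + log(0.313/0.088) = 4.96 +0.551

pH = 5.51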